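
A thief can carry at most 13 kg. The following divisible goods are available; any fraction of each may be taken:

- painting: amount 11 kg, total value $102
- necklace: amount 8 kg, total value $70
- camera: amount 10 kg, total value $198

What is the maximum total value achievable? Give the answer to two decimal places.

Take in order of value per unit:
- camera (198/10 per unit): all 10 → value 198, running total 198.00
- painting (102/11 per unit): 3 of 11 → value 3×102/11 = 27.8182, running total 225.82
Total 225.82.

225.82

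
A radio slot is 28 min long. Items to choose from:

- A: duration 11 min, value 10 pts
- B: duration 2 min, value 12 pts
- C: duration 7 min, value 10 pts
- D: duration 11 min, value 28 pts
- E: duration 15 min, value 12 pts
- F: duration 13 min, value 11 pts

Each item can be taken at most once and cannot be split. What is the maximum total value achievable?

Check high-value combinations within 28 min:
- B+D+E: duration 2+11+15=28, value 12+28+12=52
- B+D+F: duration 2+11+13=26, value 12+28+11=51
- B+C+D: duration 2+7+11=20, value 12+10+28=50
Best: 52 pts.

52 pts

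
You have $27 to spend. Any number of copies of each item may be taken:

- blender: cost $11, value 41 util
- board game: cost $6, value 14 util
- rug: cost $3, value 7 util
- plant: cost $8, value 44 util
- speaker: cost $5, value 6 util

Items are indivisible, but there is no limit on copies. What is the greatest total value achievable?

Best value-per-unit is plant at 44/8; filling with it alone gives 3×44 = 132.
Optimal mix: 1×rug + 3×plant → cost 27, value 139.

139 util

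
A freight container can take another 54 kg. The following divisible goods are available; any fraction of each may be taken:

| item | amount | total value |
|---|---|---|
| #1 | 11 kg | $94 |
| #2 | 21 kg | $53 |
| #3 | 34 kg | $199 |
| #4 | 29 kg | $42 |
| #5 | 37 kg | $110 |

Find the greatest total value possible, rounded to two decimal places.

Take in order of value per unit:
- #1 (94/11 per unit): all 11 → value 94, running total 94.00
- #3 (199/34 per unit): all 34 → value 199, running total 293.00
- #5 (110/37 per unit): 9 of 37 → value 9×110/37 = 26.7568, running total 319.76
Total 319.76.

319.76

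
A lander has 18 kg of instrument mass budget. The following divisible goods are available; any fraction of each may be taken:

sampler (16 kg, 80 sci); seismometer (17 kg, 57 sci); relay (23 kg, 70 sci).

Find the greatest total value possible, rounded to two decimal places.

86.71

Take in order of value per unit:
- sampler (80/16 per unit): all 16 → value 80, running total 80.00
- seismometer (57/17 per unit): 2 of 17 → value 2×57/17 = 6.7059, running total 86.71
Total 86.71.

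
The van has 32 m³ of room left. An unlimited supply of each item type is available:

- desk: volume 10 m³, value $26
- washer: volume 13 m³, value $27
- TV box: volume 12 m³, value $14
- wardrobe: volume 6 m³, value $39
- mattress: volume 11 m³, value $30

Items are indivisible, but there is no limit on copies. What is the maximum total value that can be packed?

$195

Best value-per-unit is wardrobe at 39/6, and filling with it alone uses volume 5×6=30. No mix of the others beats 5×39 = 195.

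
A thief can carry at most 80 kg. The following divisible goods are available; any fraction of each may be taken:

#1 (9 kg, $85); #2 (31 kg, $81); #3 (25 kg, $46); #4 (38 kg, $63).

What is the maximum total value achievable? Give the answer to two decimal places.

236.87

Take in order of value per unit:
- #1 (85/9 per unit): all 9 → value 85, running total 85.00
- #2 (81/31 per unit): all 31 → value 81, running total 166.00
- #3 (46/25 per unit): all 25 → value 46, running total 212.00
- #4 (63/38 per unit): 15 of 38 → value 15×63/38 = 24.8684, running total 236.87
Total 236.87.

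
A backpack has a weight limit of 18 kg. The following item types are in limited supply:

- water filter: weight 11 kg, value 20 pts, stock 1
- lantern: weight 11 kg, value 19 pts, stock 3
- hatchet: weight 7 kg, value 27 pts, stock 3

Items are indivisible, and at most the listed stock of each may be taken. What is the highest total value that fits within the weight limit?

Top feasible selections:
- 2×hatchet: weight 14, value 54
- 1×water filter + 1×hatchet: weight 18, value 47
- 1×lantern + 1×hatchet: weight 18, value 46
- 1×hatchet: weight 7, value 27
Best: 54 pts.

54 pts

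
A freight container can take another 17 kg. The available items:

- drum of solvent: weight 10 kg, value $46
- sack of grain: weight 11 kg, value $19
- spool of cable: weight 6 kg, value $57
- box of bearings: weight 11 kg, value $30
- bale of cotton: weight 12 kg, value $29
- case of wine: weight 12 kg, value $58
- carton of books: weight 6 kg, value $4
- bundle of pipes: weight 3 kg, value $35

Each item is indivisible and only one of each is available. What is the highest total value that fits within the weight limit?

$103

This is a 0/1 knapsack; check combinations near the capacity.
- drum of solvent+spool of cable: weight 10+6=16, value 46+57=103
- spool of cable+carton of books+bundle of pipes: weight 6+6+3=15, value 57+4+35=96
- case of wine+bundle of pipes: weight 12+3=15, value 58+35=93
- spool of cable+bundle of pipes: weight 6+3=9, value 57+35=92
- spool of cable+box of bearings: weight 6+11=17, value 57+30=87
Best: $103.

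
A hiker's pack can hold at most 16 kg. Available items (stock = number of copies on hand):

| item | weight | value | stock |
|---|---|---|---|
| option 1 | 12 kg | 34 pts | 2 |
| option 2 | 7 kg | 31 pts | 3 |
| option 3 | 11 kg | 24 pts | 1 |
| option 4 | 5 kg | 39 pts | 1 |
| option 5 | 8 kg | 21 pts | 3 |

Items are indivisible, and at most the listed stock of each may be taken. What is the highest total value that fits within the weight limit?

Best selections within weight 16 and stock limits:
- 1×option 2 + 1×option 4: weight 12, value 70
- 1×option 3 + 1×option 4: weight 16, value 63
- 2×option 2: weight 14, value 62
Best: 70 pts.

70 pts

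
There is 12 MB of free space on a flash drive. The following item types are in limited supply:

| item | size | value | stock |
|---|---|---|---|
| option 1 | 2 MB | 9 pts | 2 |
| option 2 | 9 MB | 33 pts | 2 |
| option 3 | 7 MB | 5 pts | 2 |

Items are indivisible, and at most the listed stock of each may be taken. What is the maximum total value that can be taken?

Best selections within size 12 and stock limits:
- 1×option 1 + 1×option 2: size 11, value 42
- 1×option 2: size 9, value 33
Best: 42 pts.

42 pts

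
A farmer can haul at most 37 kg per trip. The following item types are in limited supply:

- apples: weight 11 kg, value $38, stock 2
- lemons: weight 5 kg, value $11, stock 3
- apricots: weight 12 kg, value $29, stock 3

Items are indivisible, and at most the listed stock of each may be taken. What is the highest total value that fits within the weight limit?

Best selections within weight 37 and stock limits:
- 2×apples + 3×lemons: weight 37, value 109
- 2×apples + 1×apricots: weight 34, value 105
- 2×apples + 2×lemons: weight 32, value 98
Best: $109.

$109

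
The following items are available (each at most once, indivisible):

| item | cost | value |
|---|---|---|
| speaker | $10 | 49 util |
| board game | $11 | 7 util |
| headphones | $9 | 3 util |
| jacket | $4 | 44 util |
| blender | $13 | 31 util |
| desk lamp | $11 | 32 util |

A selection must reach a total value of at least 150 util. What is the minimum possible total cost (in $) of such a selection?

Subsets with value ≥ 150, sorted by total cost:
- speaker+jacket+blender+desk lamp: cost 38, value 156
- speaker+headphones+jacket+blender+desk lamp: cost 47, value 159
- speaker+board game+jacket+blender+desk lamp: cost 49, value 163
Minimum cost: 38 $.

38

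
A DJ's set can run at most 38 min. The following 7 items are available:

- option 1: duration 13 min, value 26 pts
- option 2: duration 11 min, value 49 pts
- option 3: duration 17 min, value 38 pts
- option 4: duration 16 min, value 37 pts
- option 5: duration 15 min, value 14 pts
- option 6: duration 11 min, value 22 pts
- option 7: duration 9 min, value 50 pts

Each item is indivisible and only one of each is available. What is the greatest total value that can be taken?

137 pts

Check high-value combinations within 38 min:
- option 2+option 3+option 7: duration 11+17+9=37, value 49+38+50=137
- option 2+option 4+option 7: duration 11+16+9=36, value 49+37+50=136
- option 1+option 2+option 7: duration 13+11+9=33, value 26+49+50=125
- option 2+option 6+option 7: duration 11+11+9=31, value 49+22+50=121
Best: 137 pts.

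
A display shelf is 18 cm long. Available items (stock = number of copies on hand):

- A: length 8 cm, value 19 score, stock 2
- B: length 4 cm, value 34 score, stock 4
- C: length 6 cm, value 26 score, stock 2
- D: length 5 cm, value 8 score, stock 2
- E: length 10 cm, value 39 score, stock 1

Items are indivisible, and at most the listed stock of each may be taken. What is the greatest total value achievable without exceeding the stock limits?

136 score

Top feasible selections:
- 4×B: length 16, value 136
- 3×B + 1×C: length 18, value 128
- 3×B + 1×D: length 17, value 110
- 2×B + 1×E: length 18, value 107
Best: 136 score.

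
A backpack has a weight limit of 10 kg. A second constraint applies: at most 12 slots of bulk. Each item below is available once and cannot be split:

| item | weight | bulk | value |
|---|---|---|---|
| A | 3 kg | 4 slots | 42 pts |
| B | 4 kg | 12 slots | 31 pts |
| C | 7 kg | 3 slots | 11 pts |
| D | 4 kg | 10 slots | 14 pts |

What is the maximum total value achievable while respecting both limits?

Feasible sets respecting both limits:
- A+C: weight 10, bulk 7, value 53
- A: weight 3, bulk 4, value 42
- B: weight 4, bulk 12, value 31
- D: weight 4, bulk 10, value 14
Best: 53 pts.

53 pts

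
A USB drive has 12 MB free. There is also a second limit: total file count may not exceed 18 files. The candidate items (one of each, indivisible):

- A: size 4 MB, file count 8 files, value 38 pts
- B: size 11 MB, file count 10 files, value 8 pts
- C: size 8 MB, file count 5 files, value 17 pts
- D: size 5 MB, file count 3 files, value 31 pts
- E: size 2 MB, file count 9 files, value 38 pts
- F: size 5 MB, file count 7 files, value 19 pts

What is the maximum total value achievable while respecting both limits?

76 pts

Feasible sets respecting both limits:
- A+E: size 6, file count 17, value 76
- A+D: size 9, file count 11, value 69
- D+E: size 7, file count 12, value 69
Best: 76 pts.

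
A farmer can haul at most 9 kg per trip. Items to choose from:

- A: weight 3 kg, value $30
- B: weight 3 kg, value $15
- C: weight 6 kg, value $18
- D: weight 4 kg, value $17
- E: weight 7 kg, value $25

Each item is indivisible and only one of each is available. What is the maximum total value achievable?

Check high-value combinations within 9 kg:
- A+C: weight 3+6=9, value 30+18=48
- A+D: weight 3+4=7, value 30+17=47
- A+B: weight 3+3=6, value 30+15=45
- B+C: weight 3+6=9, value 15+18=33
Best: $48.

$48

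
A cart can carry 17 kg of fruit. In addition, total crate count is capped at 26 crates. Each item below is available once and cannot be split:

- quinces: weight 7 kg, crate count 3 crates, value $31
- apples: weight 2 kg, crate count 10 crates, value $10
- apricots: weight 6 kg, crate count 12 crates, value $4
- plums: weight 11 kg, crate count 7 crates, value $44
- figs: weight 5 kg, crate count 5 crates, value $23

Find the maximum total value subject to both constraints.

Feasible sets respecting both limits:
- plums+figs: weight 16, crate count 12, value 67
- quinces+apples+figs: weight 14, crate count 18, value 64
- apples+plums: weight 13, crate count 17, value 54
Best: $67.

$67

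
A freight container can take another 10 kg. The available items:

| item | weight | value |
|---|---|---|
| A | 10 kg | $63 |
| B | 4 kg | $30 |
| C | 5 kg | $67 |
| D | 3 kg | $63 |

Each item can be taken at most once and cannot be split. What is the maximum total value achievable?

$130

Check high-value combinations within 10 kg:
- C+D: weight 5+3=8, value 67+63=130
- B+C: weight 4+5=9, value 30+67=97
- B+D: weight 4+3=7, value 30+63=93
- C: weight 5, value 67
- D: weight 3, value 63
Best: $130.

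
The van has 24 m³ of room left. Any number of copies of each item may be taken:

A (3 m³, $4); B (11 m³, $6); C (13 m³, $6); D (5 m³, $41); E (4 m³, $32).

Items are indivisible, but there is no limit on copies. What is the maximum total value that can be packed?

$196

Best value-per-unit is D at 41/5; filling with it alone gives 4×41 = 164.
Optimal mix: 4×D + 1×E → volume 24, value 196.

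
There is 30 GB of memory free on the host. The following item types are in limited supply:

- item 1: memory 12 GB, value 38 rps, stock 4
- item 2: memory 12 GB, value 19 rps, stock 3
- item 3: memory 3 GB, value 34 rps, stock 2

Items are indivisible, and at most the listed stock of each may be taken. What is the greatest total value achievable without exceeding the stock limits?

Top feasible selections:
- 2×item 1 + 2×item 3: memory 30, value 144
- 1×item 1 + 1×item 2 + 2×item 3: memory 30, value 125
Best: 144 rps.

144 rps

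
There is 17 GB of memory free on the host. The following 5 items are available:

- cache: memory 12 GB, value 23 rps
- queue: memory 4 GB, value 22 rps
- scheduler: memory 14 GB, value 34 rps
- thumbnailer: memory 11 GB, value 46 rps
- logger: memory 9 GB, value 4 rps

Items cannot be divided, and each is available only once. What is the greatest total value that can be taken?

Check high-value combinations within 17 GB:
- queue+thumbnailer: memory 4+11=15, value 22+46=68
- thumbnailer: memory 11, value 46
- cache+queue: memory 12+4=16, value 23+22=45
- scheduler: memory 14, value 34
Best: 68 rps.

68 rps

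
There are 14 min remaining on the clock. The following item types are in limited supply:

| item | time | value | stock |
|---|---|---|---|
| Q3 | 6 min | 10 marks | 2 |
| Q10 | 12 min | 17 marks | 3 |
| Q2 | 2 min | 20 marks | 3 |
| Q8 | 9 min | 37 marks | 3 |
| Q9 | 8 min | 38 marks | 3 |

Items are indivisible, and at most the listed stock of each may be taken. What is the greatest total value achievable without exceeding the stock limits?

Best selections within time 14 and stock limits:
- 3×Q2 + 1×Q9: time 14, value 98
- 2×Q2 + 1×Q9: time 12, value 78
- 2×Q2 + 1×Q8: time 13, value 77
- 1×Q3 + 3×Q2: time 12, value 70
Best: 98 marks.

98 marks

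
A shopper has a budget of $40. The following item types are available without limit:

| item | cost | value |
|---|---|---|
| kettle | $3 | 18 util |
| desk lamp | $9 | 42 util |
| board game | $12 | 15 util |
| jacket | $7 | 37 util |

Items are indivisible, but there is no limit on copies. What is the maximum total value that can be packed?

235 util

Best value-per-unit is kettle at 18/3; filling with it alone gives 13×18 = 234.
Optimal mix: 11×kettle + 1×jacket → cost 40, value 235.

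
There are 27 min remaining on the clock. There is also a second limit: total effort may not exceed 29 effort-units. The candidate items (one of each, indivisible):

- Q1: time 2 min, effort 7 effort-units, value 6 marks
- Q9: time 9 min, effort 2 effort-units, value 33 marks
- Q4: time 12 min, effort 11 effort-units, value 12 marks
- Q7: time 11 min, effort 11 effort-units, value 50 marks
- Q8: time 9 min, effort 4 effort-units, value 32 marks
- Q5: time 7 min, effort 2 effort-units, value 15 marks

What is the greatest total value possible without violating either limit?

98 marks

Feasible sets respecting both limits:
- Q9+Q7+Q5: time 27, effort 15, value 98
- Q7+Q8+Q5: time 27, effort 17, value 97
- Q1+Q9+Q7: time 22, effort 20, value 89
- Q1+Q7+Q8: time 22, effort 22, value 88
Best: 98 marks.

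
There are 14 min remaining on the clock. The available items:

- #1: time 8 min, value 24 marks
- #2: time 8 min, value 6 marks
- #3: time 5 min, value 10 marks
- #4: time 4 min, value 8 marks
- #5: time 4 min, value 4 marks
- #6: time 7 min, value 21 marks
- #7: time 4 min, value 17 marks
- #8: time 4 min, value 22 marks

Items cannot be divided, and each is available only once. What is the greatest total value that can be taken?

Check high-value combinations within 14 min:
- #3+#7+#8: time 5+4+4=13, value 10+17+22=49
- #4+#7+#8: time 4+4+4=12, value 8+17+22=47
- #1+#8: time 8+4=12, value 24+22=46
- #6+#8: time 7+4=11, value 21+22=43
Best: 49 marks.

49 marks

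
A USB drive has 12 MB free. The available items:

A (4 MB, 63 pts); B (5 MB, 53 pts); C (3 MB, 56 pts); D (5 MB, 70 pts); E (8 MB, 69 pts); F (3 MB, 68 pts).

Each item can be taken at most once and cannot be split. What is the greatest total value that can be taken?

201 pts

Check high-value combinations within 12 MB:
- A+D+F: size 4+5+3=12, value 63+70+68=201
- C+D+F: size 3+5+3=11, value 56+70+68=194
- A+C+D: size 4+3+5=12, value 63+56+70=189
- A+C+F: size 4+3+3=10, value 63+56+68=187
Best: 201 pts.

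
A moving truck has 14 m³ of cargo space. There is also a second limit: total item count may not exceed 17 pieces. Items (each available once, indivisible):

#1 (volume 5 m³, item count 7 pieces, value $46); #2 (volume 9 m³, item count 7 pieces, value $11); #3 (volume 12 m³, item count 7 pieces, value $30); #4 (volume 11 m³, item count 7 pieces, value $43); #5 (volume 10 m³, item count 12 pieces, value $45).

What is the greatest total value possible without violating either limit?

Feasible sets respecting both limits:
- #1+#2: volume 14, item count 14, value 57
- #1: volume 5, item count 7, value 46
- #5: volume 10, item count 12, value 45
- #4: volume 11, item count 7, value 43
Best: $57.

$57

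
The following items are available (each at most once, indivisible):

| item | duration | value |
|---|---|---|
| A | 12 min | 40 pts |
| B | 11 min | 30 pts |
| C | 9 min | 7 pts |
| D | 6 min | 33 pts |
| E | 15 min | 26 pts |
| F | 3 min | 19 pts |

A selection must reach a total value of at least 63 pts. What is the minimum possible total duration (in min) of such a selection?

Subsets with value ≥ 63, sorted by total duration:
- B+D: duration 17, value 63
- A+D: duration 18, value 73
Minimum duration: 17 min.

17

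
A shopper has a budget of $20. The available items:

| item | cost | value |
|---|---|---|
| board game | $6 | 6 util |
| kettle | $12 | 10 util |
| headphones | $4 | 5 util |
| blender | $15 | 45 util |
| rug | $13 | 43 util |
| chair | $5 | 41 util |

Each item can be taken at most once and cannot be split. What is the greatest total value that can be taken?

Check high-value combinations within $20:
- blender+chair: cost 15+5=20, value 45+41=86
- rug+chair: cost 13+5=18, value 43+41=84
- board game+headphones+chair: cost 6+4+5=15, value 6+5+41=52
- kettle+chair: cost 12+5=17, value 10+41=51
Best: 86 util.

86 util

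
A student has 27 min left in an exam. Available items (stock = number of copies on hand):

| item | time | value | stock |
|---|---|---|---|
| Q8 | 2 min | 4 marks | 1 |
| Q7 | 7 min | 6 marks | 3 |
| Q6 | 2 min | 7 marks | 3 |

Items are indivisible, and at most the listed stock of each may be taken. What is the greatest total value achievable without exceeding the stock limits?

Best selections within time 27 and stock limits:
- 3×Q7 + 3×Q6: time 27, value 39
- 1×Q8 + 2×Q7 + 3×Q6: time 22, value 37
- 1×Q8 + 3×Q7 + 2×Q6: time 27, value 36
Best: 39 marks.

39 marks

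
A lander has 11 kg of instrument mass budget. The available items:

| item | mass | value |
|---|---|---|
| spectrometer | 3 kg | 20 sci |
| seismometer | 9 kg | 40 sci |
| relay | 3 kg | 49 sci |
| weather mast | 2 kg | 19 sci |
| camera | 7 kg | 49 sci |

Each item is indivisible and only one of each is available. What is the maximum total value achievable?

98 sci

Check high-value combinations within 11 kg:
- relay+camera: mass 3+7=10, value 49+49=98
- spectrometer+relay+weather mast: mass 3+3+2=8, value 20+49+19=88
- spectrometer+relay: mass 3+3=6, value 20+49=69
- spectrometer+camera: mass 3+7=10, value 20+49=69
- relay+weather mast: mass 3+2=5, value 49+19=68
Best: 98 sci.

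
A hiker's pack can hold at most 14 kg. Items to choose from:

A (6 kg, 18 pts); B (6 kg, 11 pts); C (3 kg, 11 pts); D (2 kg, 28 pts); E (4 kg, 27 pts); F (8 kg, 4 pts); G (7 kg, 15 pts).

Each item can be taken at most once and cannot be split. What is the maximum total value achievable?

73 pts

Check high-value combinations within 14 kg:
- A+D+E: weight 6+2+4=12, value 18+28+27=73
- D+E+G: weight 2+4+7=13, value 28+27+15=70
- C+D+E: weight 3+2+4=9, value 11+28+27=66
Best: 73 pts.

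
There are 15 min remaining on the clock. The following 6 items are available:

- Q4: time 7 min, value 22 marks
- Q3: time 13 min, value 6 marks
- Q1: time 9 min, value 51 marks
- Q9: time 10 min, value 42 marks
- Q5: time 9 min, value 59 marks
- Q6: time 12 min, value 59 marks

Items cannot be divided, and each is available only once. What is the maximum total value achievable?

Check high-value combinations within 15 min:
- Q5: time 9, value 59
- Q6: time 12, value 59
- Q1: time 9, value 51
Best: 59 marks.

59 marks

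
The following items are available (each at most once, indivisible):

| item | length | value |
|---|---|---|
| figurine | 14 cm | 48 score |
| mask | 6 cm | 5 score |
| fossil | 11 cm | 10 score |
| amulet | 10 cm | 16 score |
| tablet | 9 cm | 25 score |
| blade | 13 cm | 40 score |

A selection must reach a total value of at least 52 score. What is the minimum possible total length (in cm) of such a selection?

20

Subsets with value ≥ 52, sorted by total length:
- figurine+mask: length 20, value 53
- tablet+blade: length 22, value 65
Minimum length: 20 cm.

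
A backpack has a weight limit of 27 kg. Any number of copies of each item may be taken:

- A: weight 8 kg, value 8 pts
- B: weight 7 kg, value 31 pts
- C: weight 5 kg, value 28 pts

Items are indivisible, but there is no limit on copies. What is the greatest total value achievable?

143 pts

Best value-per-unit is C at 28/5; filling with it alone gives 5×28 = 140.
Optimal mix: 1×B + 4×C → weight 27, value 143.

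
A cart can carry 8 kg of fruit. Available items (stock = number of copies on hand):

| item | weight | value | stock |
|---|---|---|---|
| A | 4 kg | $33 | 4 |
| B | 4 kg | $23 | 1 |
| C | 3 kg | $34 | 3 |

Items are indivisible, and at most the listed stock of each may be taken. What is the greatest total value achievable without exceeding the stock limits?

$68

Best selections within weight 8 and stock limits:
- 2×C: weight 6, value 68
- 1×A + 1×C: weight 7, value 67
- 2×A: weight 8, value 66
Best: $68.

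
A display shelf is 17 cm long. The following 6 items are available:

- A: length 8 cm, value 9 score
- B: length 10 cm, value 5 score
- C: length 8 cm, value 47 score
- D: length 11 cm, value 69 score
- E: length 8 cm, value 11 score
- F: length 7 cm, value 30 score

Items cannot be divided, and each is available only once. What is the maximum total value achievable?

Check high-value combinations within 17 cm:
- C+F: length 8+7=15, value 47+30=77
- D: length 11, value 69
- C+E: length 8+8=16, value 47+11=58
- A+C: length 8+8=16, value 9+47=56
Best: 77 score.

77 score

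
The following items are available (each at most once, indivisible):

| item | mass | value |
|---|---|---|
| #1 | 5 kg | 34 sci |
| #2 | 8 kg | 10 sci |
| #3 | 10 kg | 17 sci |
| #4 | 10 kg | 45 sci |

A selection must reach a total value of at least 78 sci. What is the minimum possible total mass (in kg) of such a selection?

Subsets with value ≥ 78, sorted by total mass:
- #1+#4: mass 15, value 79
- #1+#2+#4: mass 23, value 89
- #1+#3+#4: mass 25, value 96
Minimum mass: 15 kg.

15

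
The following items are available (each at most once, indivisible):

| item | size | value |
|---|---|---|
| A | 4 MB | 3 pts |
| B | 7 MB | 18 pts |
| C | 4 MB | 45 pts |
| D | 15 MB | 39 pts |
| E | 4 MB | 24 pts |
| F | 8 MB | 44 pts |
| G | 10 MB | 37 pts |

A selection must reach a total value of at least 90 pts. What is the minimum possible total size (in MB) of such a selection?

16

Subsets with value ≥ 90, sorted by total size:
- C+E+F: size 16, value 113
- A+C+F: size 16, value 92
- C+E+G: size 18, value 106
- B+C+F: size 19, value 107
Minimum size: 16 MB.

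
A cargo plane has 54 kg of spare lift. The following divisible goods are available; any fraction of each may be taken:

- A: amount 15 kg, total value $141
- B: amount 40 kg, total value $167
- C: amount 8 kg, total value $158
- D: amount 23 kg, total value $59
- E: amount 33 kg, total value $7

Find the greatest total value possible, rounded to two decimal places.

Take in order of value per unit:
- C (158/8 per unit): all 8 → value 158, running total 158.00
- A (141/15 per unit): all 15 → value 141, running total 299.00
- B (167/40 per unit): 31 of 40 → value 31×167/40 = 129.4250, running total 428.43
Total 428.43.

428.43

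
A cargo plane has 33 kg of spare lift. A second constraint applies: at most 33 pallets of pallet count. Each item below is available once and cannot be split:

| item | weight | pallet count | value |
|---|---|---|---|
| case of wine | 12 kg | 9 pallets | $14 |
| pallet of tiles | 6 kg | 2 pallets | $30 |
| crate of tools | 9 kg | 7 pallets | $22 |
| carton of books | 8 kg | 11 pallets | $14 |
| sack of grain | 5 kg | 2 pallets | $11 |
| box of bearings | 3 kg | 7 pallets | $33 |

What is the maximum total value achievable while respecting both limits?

$110

Feasible sets respecting both limits:
- pallet of tiles+crate of tools+carton of books+sack of grain+box of bearings: weight 31, pallet count 29, value 110
- case of wine+pallet of tiles+crate of tools+box of bearings: weight 30, pallet count 25, value 99
- pallet of tiles+crate of tools+carton of books+box of bearings: weight 26, pallet count 27, value 99
- pallet of tiles+crate of tools+sack of grain+box of bearings: weight 23, pallet count 18, value 96
Best: $110.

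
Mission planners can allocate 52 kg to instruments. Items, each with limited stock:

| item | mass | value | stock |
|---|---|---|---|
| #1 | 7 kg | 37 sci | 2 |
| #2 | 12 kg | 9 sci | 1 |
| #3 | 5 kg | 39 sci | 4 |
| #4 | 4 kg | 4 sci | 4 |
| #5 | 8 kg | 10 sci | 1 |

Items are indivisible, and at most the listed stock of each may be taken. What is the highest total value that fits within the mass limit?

Top feasible selections:
- 2×#1 + 4×#3 + 2×#4 + 1×#5: mass 50, value 248
- 2×#1 + 4×#3 + 4×#4: mass 50, value 246
Best: 248 sci.

248 sci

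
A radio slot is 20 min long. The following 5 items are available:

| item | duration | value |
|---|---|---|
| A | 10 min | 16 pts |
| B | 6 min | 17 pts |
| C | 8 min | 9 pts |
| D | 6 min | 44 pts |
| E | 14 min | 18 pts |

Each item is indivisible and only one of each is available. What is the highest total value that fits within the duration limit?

Check high-value combinations within 20 min:
- B+C+D: duration 6+8+6=20, value 17+9+44=70
- D+E: duration 6+14=20, value 44+18=62
- B+D: duration 6+6=12, value 17+44=61
Best: 70 pts.

70 pts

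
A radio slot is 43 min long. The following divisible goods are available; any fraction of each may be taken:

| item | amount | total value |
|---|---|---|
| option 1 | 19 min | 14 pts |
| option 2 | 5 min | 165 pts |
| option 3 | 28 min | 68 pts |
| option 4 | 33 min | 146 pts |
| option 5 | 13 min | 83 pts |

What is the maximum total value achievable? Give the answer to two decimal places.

Take in order of value per unit:
- option 2 (165/5 per unit): all 5 → value 165, running total 165.00
- option 5 (83/13 per unit): all 13 → value 83, running total 248.00
- option 4 (146/33 per unit): 25 of 33 → value 25×146/33 = 110.6061, running total 358.61
Total 358.61.

358.61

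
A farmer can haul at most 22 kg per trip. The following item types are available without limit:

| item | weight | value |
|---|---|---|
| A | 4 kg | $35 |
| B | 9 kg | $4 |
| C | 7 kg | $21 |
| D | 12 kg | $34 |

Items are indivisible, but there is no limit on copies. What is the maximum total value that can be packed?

$175

Best value-per-unit is A at 35/4, and filling with it alone uses weight 5×4=20. No mix of the others beats 5×35 = 175.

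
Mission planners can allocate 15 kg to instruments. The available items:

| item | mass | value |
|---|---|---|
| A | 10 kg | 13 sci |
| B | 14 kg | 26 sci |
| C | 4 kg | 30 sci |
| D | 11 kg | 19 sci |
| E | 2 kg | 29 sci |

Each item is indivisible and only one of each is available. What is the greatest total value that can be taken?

59 sci

Check high-value combinations within 15 kg:
- C+E: mass 4+2=6, value 30+29=59
- C+D: mass 4+11=15, value 30+19=49
- D+E: mass 11+2=13, value 19+29=48
- A+C: mass 10+4=14, value 13+30=43
Best: 59 sci.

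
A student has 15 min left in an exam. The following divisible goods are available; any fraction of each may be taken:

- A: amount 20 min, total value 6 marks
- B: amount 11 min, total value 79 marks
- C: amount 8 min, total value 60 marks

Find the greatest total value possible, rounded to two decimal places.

Take in order of value per unit:
- C (60/8 per unit): all 8 → value 60, running total 60.00
- B (79/11 per unit): 7 of 11 → value 7×79/11 = 50.2727, running total 110.27
Total 110.27.

110.27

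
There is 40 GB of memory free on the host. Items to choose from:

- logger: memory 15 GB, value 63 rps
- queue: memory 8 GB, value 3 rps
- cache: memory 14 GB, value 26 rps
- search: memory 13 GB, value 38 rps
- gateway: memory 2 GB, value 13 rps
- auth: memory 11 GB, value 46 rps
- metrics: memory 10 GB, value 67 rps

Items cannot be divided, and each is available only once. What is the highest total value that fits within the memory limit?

This is a 0/1 knapsack; check combinations near the capacity.
- logger+gateway+auth+metrics: memory 15+2+11+10=38, value 63+13+46+67=189
- logger+search+gateway+metrics: memory 15+13+2+10=40, value 63+38+13+67=181
- logger+auth+metrics: memory 15+11+10=36, value 63+46+67=176
- logger+search+metrics: memory 15+13+10=38, value 63+38+67=168
Best: 189 rps.

189 rps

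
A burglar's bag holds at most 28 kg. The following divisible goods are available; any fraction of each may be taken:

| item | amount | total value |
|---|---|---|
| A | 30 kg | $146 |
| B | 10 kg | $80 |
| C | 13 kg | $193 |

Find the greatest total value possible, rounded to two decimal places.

297.33

Take in order of value per unit:
- C (193/13 per unit): all 13 → value 193, running total 193.00
- B (80/10 per unit): all 10 → value 80, running total 273.00
- A (146/30 per unit): 5 of 30 → value 5×146/30 = 24.3333, running total 297.33
Total 297.33.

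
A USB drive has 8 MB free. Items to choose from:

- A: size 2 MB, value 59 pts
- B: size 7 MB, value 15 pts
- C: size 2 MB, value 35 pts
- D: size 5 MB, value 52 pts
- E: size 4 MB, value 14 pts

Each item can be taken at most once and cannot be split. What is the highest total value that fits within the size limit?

111 pts

This is a 0/1 knapsack; check combinations near the capacity.
- A+D: size 2+5=7, value 59+52=111
- A+C+E: size 2+2+4=8, value 59+35+14=108
- A+C: size 2+2=4, value 59+35=94
- C+D: size 2+5=7, value 35+52=87
Best: 111 pts.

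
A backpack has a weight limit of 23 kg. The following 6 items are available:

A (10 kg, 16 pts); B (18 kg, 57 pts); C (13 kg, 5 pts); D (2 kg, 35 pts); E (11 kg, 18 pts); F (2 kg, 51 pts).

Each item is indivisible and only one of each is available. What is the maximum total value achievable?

Check high-value combinations within 23 kg:
- B+D+F: weight 18+2+2=22, value 57+35+51=143
- B+F: weight 18+2=20, value 57+51=108
- D+E+F: weight 2+11+2=15, value 35+18+51=104
- A+D+F: weight 10+2+2=14, value 16+35+51=102
Best: 143 pts.

143 pts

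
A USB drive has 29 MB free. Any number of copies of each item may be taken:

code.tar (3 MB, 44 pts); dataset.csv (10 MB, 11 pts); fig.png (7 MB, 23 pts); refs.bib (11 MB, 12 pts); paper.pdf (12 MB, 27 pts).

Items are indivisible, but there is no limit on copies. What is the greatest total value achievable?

Best value-per-unit is code.tar at 44/3, and filling with it alone uses size 9×3=27. No mix of the others beats 9×44 = 396.

396 pts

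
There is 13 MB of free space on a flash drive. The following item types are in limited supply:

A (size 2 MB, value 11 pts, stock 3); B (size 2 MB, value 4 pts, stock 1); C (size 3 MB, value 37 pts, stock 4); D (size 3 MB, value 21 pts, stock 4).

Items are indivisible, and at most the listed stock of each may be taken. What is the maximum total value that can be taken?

Best selections within size 13 and stock limits:
- 4×C: size 12, value 148
- 2×A + 3×C: size 13, value 133
Best: 148 pts.

148 pts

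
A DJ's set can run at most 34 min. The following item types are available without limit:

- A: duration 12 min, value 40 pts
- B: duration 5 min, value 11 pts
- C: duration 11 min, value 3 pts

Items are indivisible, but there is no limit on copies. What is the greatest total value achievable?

Best value-per-unit is A at 40/12; filling with it alone gives 2×40 = 80.
Optimal mix: 2×A + 2×B → duration 34, value 102.

102 pts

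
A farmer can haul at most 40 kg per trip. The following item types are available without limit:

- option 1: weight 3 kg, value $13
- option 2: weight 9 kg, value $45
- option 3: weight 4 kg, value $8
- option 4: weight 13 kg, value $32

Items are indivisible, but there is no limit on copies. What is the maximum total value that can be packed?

$193

Best value-per-unit is option 2 at 45/9; filling with it alone gives 4×45 = 180.
Optimal mix: 1×option 1 + 4×option 2 → weight 39, value 193.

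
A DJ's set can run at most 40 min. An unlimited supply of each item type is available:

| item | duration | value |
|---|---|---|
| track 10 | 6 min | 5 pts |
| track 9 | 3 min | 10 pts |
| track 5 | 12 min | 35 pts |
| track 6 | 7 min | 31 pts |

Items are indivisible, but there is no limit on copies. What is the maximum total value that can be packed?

165 pts

Best value-per-unit is track 6 at 31/7; filling with it alone gives 5×31 = 155.
Optimal mix: 1×track 9 + 5×track 6 → duration 38, value 165.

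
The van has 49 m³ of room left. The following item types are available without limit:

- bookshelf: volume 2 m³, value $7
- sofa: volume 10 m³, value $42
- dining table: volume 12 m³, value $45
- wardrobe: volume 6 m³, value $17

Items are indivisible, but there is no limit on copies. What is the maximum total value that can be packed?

Best value-per-unit is sofa at 42/10; filling with it alone gives 4×42 = 168.
Optimal mix: 4×bookshelf + 4×sofa → volume 48, value 196.

$196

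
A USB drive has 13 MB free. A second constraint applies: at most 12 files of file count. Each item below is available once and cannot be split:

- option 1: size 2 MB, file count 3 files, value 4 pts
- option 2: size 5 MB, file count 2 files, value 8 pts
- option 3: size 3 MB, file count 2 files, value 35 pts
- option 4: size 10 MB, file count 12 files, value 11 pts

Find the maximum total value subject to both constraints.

Feasible sets respecting both limits:
- option 1+option 2+option 3: size 10, file count 7, value 47
- option 2+option 3: size 8, file count 4, value 43
- option 1+option 3: size 5, file count 5, value 39
Best: 47 pts.

47 pts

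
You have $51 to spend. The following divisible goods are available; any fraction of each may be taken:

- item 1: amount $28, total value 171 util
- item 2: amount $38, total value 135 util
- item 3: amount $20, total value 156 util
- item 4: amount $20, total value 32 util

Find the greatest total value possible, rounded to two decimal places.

337.66

Take in order of value per unit:
- item 3 (156/20 per unit): all 20 → value 156, running total 156.00
- item 1 (171/28 per unit): all 28 → value 171, running total 327.00
- item 2 (135/38 per unit): 3 of 38 → value 3×135/38 = 10.6579, running total 337.66
Total 337.66.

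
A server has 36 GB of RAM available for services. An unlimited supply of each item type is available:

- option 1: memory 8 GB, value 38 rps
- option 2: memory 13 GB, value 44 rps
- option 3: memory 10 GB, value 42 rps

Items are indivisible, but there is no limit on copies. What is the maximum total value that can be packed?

Best value-per-unit is option 1 at 38/8; filling with it alone gives 4×38 = 152.
Optimal mix: 2×option 1 + 2×option 3 → memory 36, value 160.

160 rps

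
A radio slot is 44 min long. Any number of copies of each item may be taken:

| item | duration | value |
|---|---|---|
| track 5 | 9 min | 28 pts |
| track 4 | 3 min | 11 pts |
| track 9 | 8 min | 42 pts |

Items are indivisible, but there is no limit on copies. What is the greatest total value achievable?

221 pts

Best value-per-unit is track 9 at 42/8; filling with it alone gives 5×42 = 210.
Optimal mix: 1×track 4 + 5×track 9 → duration 43, value 221.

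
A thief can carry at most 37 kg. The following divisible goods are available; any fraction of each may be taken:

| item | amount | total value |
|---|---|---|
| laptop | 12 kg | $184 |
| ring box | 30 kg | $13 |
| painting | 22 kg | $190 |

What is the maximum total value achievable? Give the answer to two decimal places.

Take in order of value per unit:
- laptop (184/12 per unit): all 12 → value 184, running total 184.00
- painting (190/22 per unit): all 22 → value 190, running total 374.00
- ring box (13/30 per unit): 3 of 30 → value 3×13/30 = 1.3000, running total 375.30
Total 375.30.

375.30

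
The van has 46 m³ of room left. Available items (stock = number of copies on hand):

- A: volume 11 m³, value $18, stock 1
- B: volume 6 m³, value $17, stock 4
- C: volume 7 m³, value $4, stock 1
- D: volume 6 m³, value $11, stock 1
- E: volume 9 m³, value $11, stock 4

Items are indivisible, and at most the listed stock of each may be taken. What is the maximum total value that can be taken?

$97

Top feasible selections:
- 1×A + 4×B + 1×D: volume 41, value 97
- 1×A + 4×B + 1×E: volume 44, value 97
- 4×B + 1×C + 1×D + 1×E: volume 46, value 94
- 1×A + 3×B + 1×D + 1×E: volume 44, value 91
Best: $97.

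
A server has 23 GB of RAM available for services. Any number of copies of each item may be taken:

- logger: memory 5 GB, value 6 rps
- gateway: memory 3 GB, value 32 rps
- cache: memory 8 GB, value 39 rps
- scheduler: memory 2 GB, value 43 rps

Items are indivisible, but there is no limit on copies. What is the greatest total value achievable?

473 rps

Best value-per-unit is scheduler at 43/2, and filling with it alone uses memory 11×2=22. No mix of the others beats 11×43 = 473.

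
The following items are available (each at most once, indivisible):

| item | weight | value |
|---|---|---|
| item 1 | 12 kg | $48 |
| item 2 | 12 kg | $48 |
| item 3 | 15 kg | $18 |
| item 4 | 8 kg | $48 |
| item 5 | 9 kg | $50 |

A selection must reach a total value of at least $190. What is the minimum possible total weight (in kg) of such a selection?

41

Subsets with value ≥ 190, sorted by total weight:
- item 1+item 2+item 4+item 5: weight 41, value 194
- item 1+item 2+item 3+item 4+item 5: weight 56, value 212
Minimum weight: 41 kg.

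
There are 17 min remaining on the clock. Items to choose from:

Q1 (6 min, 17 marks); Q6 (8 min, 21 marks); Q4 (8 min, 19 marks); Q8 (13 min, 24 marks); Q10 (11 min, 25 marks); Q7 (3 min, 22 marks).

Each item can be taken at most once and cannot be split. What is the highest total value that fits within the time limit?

60 marks

Check high-value combinations within 17 min:
- Q1+Q6+Q7: time 6+8+3=17, value 17+21+22=60
- Q1+Q4+Q7: time 6+8+3=17, value 17+19+22=58
- Q10+Q7: time 11+3=14, value 25+22=47
- Q8+Q7: time 13+3=16, value 24+22=46
- Q6+Q7: time 8+3=11, value 21+22=43
Best: 60 marks.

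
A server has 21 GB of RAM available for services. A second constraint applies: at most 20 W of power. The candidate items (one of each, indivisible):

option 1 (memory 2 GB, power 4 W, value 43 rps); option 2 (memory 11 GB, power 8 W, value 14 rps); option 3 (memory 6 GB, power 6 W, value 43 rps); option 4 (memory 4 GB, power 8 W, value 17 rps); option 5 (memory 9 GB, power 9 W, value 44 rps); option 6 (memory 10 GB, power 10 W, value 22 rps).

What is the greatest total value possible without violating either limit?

130 rps

Feasible sets respecting both limits:
- option 1+option 3+option 5: memory 17, power 19, value 130
- option 1+option 3+option 6: memory 18, power 20, value 108
- option 1+option 3+option 4: memory 12, power 18, value 103
- option 1+option 2+option 3: memory 19, power 18, value 100
Best: 130 rps.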